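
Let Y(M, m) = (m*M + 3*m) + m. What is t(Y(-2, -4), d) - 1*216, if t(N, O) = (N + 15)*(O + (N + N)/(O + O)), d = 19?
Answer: -1633/19 ≈ -85.947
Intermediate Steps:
Y(M, m) = 4*m + M*m (Y(M, m) = (M*m + 3*m) + m = (3*m + M*m) + m = 4*m + M*m)
t(N, O) = (15 + N)*(O + N/O) (t(N, O) = (15 + N)*(O + (2*N)/((2*O))) = (15 + N)*(O + (2*N)*(1/(2*O))) = (15 + N)*(O + N/O))
t(Y(-2, -4), d) - 1*216 = ((-4*(4 - 2))² + 15*(-4*(4 - 2)) + 19²*(15 - 4*(4 - 2)))/19 - 1*216 = ((-4*2)² + 15*(-4*2) + 361*(15 - 4*2))/19 - 216 = ((-8)² + 15*(-8) + 361*(15 - 8))/19 - 216 = (64 - 120 + 361*7)/19 - 216 = (64 - 120 + 2527)/19 - 216 = (1/19)*2471 - 216 = 2471/19 - 216 = -1633/19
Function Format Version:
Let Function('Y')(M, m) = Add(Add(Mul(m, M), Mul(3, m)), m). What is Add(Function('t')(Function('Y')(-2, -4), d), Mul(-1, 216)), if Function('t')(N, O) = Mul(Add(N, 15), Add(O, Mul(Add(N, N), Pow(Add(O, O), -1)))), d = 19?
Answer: Rational(-1633, 19) ≈ -85.947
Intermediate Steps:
Function('Y')(M, m) = Add(Mul(4, m), Mul(M, m)) (Function('Y')(M, m) = Add(Add(Mul(M, m), Mul(3, m)), m) = Add(Add(Mul(3, m), Mul(M, m)), m) = Add(Mul(4, m), Mul(M, m)))
Function('t')(N, O) = Mul(Add(15, N), Add(O, Mul(N, Pow(O, -1)))) (Function('t')(N, O) = Mul(Add(15, N), Add(O, Mul(Mul(2, N), Pow(Mul(2, O), -1)))) = Mul(Add(15, N), Add(O, Mul(Mul(2, N), Mul(Rational(1, 2), Pow(O, -1))))) = Mul(Add(15, N), Add(O, Mul(N, Pow(O, -1)))))
Add(Function('t')(Function('Y')(-2, -4), d), Mul(-1, 216)) = Add(Mul(Pow(19, -1), Add(Pow(Mul(-4, Add(4, -2)), 2), Mul(15, Mul(-4, Add(4, -2))), Mul(Pow(19, 2), Add(15, Mul(-4, Add(4, -2)))))), Mul(-1, 216)) = Add(Mul(Rational(1, 19), Add(Pow(Mul(-4, 2), 2), Mul(15, Mul(-4, 2)), Mul(361, Add(15, Mul(-4, 2))))), -216) = Add(Mul(Rational(1, 19), Add(Pow(-8, 2), Mul(15, -8), Mul(361, Add(15, -8)))), -216) = Add(Mul(Rational(1, 19), Add(64, -120, Mul(361, 7))), -216) = Add(Mul(Rational(1, 19), Add(64, -120, 2527)), -216) = Add(Mul(Rational(1, 19), 2471), -216) = Add(Rational(2471, 19), -216) = Rational(-1633, 19)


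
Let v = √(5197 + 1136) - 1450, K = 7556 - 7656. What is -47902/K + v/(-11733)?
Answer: 281089583/586650 - √6333/11733 ≈ 479.14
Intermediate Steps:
K = -100
v = -1450 + √6333 (v = √6333 - 1450 = -1450 + √6333 ≈ -1370.4)
-47902/K + v/(-11733) = -47902/(-100) + (-1450 + √6333)/(-11733) = -47902*(-1/100) + (-1450 + √6333)*(-1/11733) = 23951/50 + (1450/11733 - √6333/11733) = 281089583/586650 - √6333/11733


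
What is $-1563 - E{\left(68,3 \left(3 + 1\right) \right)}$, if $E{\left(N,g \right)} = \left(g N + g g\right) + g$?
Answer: $-2535$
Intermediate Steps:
$E{\left(N,g \right)} = g + g^{2} + N g$ ($E{\left(N,g \right)} = \left(N g + g^{2}\right) + g = \left(g^{2} + N g\right) + g = g + g^{2} + N g$)
$-1563 - E{\left(68,3 \left(3 + 1\right) \right)} = -1563 - 3 \left(3 + 1\right) \left(1 + 68 + 3 \left(3 + 1\right)\right) = -1563 - 3 \cdot 4 \left(1 + 68 + 3 \cdot 4\right) = -1563 - 12 \left(1 + 68 + 12\right) = -1563 - 12 \cdot 81 = -1563 - 972 = -2535$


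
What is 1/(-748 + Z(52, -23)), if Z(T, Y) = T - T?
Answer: -1/748 ≈ -0.0013369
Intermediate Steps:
Z(T, Y) = 0
1/(-748 + Z(52, -23)) = 1/(-748 + 0) = 1/(-748) = -1/748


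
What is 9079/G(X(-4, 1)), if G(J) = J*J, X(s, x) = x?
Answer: 9079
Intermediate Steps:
G(J) = J²
9079/G(X(-4, 1)) = 9079/(1²) = 9079/1 = 9079*1 = 9079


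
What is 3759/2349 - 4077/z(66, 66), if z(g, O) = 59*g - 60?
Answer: 59693/111186 ≈ 0.53687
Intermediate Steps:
z(g, O) = -60 + 59*g
3759/2349 - 4077/z(66, 66) = 3759/2349 - 4077/(-60 + 59*66) = 3759*(1/2349) - 4077/(-60 + 3894) = 1253/783 - 4077/3834 = 1253/783 - 4077*1/3834 = 1253/783 - 151/142 = 59693/111186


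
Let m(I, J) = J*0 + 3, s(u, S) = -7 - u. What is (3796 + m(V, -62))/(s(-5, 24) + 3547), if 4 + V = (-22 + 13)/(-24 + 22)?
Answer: 3799/3545 ≈ 1.0716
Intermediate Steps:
V = ½ (V = -4 + (-22 + 13)/(-24 + 22) = -4 - 9/(-2) = -4 - 9*(-½) = -4 + 9/2 = ½ ≈ 0.50000)
m(I, J) = 3 (m(I, J) = 0 + 3 = 3)
(3796 + m(V, -62))/(s(-5, 24) + 3547) = (3796 + 3)/((-7 - 1*(-5)) + 3547) = 3799/((-7 + 5) + 3547) = 3799/(-2 + 3547) = 3799/3545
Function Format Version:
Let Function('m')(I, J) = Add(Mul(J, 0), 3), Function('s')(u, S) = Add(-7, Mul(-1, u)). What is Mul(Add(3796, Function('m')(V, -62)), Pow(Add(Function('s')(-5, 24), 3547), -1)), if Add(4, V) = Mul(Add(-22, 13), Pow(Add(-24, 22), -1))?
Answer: Rational(3799, 3545) ≈ 1.0716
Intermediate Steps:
V = Rational(1, 2) (V = Add(-4, Mul(Add(-22, 13), Pow(Add(-24, 22), -1))) = Add(-4, Mul(-9, Pow(-2, -1))) = Add(-4, Mul(-9, Rational(-1, 2))) = Add(-4, Rational(9, 2)) = Rational(1, 2) ≈ 0.50000)
Function('m')(I, J) = 3 (Function('m')(I, J) = Add(0, 3) = 3)
Mul(Add(3796, Function('m')(V, -62)), Pow(Add(Function('s')(-5, 24), 3547), -1)) = Mul(Add(3796, 3), Pow(Add(Add(-7, Mul(-1, -5)), 3547), -1)) = Mul(3799, Pow(Add(Add(-7, 5), 3547), -1)) = Mul(3799, Pow(Add(-2, 3547), -1)) = Mul(3799, Pow(3545, -1)) = Mul(3799, Rational(1, 3545)) = Rational(3799, 3545)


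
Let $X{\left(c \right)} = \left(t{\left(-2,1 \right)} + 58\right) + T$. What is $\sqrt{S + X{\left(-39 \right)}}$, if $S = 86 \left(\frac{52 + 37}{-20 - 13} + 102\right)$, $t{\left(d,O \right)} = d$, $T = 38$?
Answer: $\frac{2 \sqrt{2350623}}{33} \approx 92.92$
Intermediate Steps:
$X{\left(c \right)} = 94$ ($X{\left(c \right)} = \left(-2 + 58\right) + 38 = 56 + 38 = 94$)
$S = \frac{281822}{33}$ ($S = 86 \left(\frac{89}{-33} + 102\right) = 86 \left(89 \left(- \frac{1}{33}\right) + 102\right) = 86 \left(- \frac{89}{33} + 102\right) = 86 \cdot \frac{3277}{33} = \frac{281822}{33} \approx 8540.1$)
$\sqrt{S + X{\left(-39 \right)}} = \sqrt{\frac{281822}{33} + 94} = \sqrt{\frac{284924}{33}} = \frac{2 \sqrt{2350623}}{33}$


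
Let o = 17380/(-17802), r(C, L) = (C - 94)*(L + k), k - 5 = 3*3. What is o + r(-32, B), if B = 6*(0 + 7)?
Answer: -62814146/8901 ≈ -7057.0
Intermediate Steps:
k = 14 (k = 5 + 3*3 = 5 + 9 = 14)
B = 42 (B = 6*7 = 42)
r(C, L) = (-94 + C)*(14 + L) (r(C, L) = (C - 94)*(L + 14) = (-94 + C)*(14 + L))
o = -8690/8901 (o = 17380*(-1/17802) = -8690/8901 ≈ -0.97629)
o + r(-32, B) = -8690/8901 + (-1316 - 94*42 + 14*(-32) - 32*42) = -8690/8901 + (-1316 - 3948 - 448 - 1344) = -8690/8901 - 7056 = -62814146/8901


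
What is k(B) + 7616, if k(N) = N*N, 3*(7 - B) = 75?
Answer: 7940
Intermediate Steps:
B = -18 (B = 7 - ⅓*75 = 7 - 25 = -18)
k(N) = N²
k(B) + 7616 = (-18)² + 7616 = 324 + 7616 = 7940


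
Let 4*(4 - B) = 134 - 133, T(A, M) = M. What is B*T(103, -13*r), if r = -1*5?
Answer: 975/4 ≈ 243.75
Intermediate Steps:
r = -5
B = 15/4 (B = 4 - (134 - 133)/4 = 4 - 1/4*1 = 4 - 1/4 = 15/4 ≈ 3.7500)
B*T(103, -13*r) = 15*(-13*(-5))/4 = (15/4)*65 = 975/4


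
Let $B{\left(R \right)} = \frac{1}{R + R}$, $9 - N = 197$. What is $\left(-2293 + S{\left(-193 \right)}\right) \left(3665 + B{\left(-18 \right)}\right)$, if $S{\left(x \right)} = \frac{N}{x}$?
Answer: $- \frac{58364667979}{6948} \approx -8.4002 \cdot 10^{6}$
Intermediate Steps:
$N = -188$ ($N = 9 - 197 = -188$)
$B{\left(R \right)} = \frac{1}{2 R}$
$S{\left(x \right)} = - \frac{188}{x}$
$\left(-2293 + S{\left(-193 \right)}\right) \left(3665 + B{\left(-18 \right)}\right) = \left(-2293 - \frac{188}{-193}\right) \left(3665 + \frac{1}{2 \left(-18\right)}\right) = \left(-2293 - - \frac{188}{193}\right) \left(3665 + \frac{1}{2} \left(- \frac{1}{18}\right)\right) = \left(-2293 + \frac{188}{193}\right) \left(3665 - \frac{1}{36}\right) = \left(- \frac{442361}{193}\right) \frac{131939}{36} = - \frac{58364667979}{6948}$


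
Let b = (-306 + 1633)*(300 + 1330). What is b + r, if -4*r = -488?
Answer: 2163132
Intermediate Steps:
r = 122 (r = -¼*(-488) = 122)
b = 2163010 (b = 1327*1630 = 2163010)
b + r = 2163010 + 122 = 2163132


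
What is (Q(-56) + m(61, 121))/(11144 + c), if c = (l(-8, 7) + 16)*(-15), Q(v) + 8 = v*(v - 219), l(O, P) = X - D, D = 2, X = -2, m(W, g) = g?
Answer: 15513/10964 ≈ 1.4149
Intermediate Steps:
l(O, P) = -4 (l(O, P) = -2 - 1*2 = -2 - 2 = -4)
Q(v) = -8 + v*(-219 + v) (Q(v) = -8 + v*(v - 219) = -8 + v*(-219 + v))
c = -180 (c = (-4 + 16)*(-15) = 12*(-15) = -180)
(Q(-56) + m(61, 121))/(11144 + c) = ((-8 + (-56)² - 219*(-56)) + 121)/(11144 - 180) = ((-8 + 3136 + 12264) + 121)/10964 = (15392 + 121)*(1/10964) = 15513*(1/10964) = 15513/10964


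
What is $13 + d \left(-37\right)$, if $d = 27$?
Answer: $-986$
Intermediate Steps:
$13 + d \left(-37\right) = 13 + 27 \left(-37\right) = 13 - 999 = -986$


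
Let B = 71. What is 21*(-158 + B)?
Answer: -1827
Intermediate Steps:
21*(-158 + B) = 21*(-158 + 71) = 21*(-87) = -1827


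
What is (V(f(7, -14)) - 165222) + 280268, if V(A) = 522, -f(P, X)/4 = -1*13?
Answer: 115568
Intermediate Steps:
f(P, X) = 52 (f(P, X) = -(-4)*13 = -4*(-13) = 52)
(V(f(7, -14)) - 165222) + 280268 = (522 - 165222) + 280268 = -164700 + 280268 = 115568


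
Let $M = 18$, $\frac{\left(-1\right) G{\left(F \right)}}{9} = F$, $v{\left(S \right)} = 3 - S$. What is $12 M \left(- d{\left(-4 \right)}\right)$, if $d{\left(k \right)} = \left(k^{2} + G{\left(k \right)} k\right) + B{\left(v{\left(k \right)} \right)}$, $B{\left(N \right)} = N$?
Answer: $26136$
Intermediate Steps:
$G{\left(F \right)} = - 9 F$
$d{\left(k \right)} = 3 - k - 8 k^{2}$ ($d{\left(k \right)} = \left(k^{2} + - 9 k k\right) - \left(-3 + k\right) = \left(k^{2} - 9 k^{2}\right) - \left(-3 + k\right) = - 8 k^{2} - \left(-3 + k\right) = 3 - k - 8 k^{2}$)
$12 M \left(- d{\left(-4 \right)}\right) = 12 \cdot 18 \left(- (3 - -4 - 8 \left(-4\right)^{2})\right) = 216 \left(- (3 + 4 - 128)\right) = 216 \left(\left(-1\right) \left(-121\right)\right) = 216 \cdot 121 = 26136$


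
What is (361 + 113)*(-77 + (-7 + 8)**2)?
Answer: -36024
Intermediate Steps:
(361 + 113)*(-77 + (-7 + 8)**2) = 474*(-77 + 1**2) = 474*(-77 + 1) = 474*(-76) = -36024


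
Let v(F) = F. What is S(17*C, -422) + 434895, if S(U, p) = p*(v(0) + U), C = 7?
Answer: 384677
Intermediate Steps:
S(U, p) = U*p (S(U, p) = p*(0 + U) = p*U = U*p)
S(17*C, -422) + 434895 = (17*7)*(-422) + 434895 = 119*(-422) + 434895 = -50218 + 434895 = 384677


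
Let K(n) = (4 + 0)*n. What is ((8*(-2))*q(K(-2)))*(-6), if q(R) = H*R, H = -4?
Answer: 3072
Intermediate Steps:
K(n) = 4*n
q(R) = -4*R
((8*(-2))*q(K(-2)))*(-6) = ((8*(-2))*(-16*(-2)))*(-6) = -(-64)*(-8)*(-6) = -16*32*(-6) = -512*(-6) = 3072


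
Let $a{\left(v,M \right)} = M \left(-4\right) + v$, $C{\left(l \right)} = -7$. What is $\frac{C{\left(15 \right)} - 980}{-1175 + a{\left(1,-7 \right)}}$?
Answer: $\frac{329}{382} \approx 0.86126$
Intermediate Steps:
$a{\left(v,M \right)} = v - 4 M$ ($a{\left(v,M \right)} = - 4 M + v = v - 4 M$)
$\frac{C{\left(15 \right)} - 980}{-1175 + a{\left(1,-7 \right)}} = \frac{-7 - 980}{-1175 + \left(1 - -28\right)} = - \frac{987}{-1175 + \left(1 + 28\right)} = - \frac{987}{-1175 + 29} = - \frac{987}{-1146} = \left(-987\right) \left(- \frac{1}{1146}\right) = \frac{329}{382}$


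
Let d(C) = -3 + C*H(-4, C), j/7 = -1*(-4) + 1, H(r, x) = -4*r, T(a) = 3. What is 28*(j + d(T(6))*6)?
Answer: 8540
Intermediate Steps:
j = 35 (j = 7*(-1*(-4) + 1) = 7*(4 + 1) = 7*5 = 35)
d(C) = -3 + 16*C (d(C) = -3 + C*(-4*(-4)) = -3 + C*16 = -3 + 16*C)
28*(j + d(T(6))*6) = 28*(35 + (-3 + 16*3)*6) = 28*(35 + (-3 + 48)*6) = 28*(35 + 45*6) = 28*(35 + 270) = 28*305 = 8540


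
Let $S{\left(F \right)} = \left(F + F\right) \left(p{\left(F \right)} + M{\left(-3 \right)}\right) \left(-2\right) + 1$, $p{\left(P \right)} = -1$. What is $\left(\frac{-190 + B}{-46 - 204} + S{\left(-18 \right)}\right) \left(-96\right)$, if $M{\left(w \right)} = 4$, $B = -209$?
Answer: $- \frac{2623152}{125} \approx -20985.0$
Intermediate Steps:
$S{\left(F \right)} = 1 - 12 F$ ($S{\left(F \right)} = \left(F + F\right) \left(-1 + 4\right) \left(-2\right) + 1 = 2 F 3 \left(-2\right) + 1 = 6 F \left(-2\right) + 1 = - 12 F + 1 = 1 - 12 F$)
$\left(\frac{-190 + B}{-46 - 204} + S{\left(-18 \right)}\right) \left(-96\right) = \left(\frac{-190 - 209}{-46 - 204} + \left(1 - -216\right)\right) \left(-96\right) = \left(- \frac{399}{-250} + \left(1 + 216\right)\right) \left(-96\right) = \left(\left(-399\right) \left(- \frac{1}{250}\right) + 217\right) \left(-96\right) = \left(\frac{399}{250} + 217\right) \left(-96\right) = \frac{54649}{250} \left(-96\right) = - \frac{2623152}{125}$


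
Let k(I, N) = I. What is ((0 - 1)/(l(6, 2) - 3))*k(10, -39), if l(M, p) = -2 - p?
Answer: 10/7 ≈ 1.4286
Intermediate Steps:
((0 - 1)/(l(6, 2) - 3))*k(10, -39) = ((0 - 1)/((-2 - 1*2) - 3))*10 = -1/((-2 - 2) - 3)*10 = -1/(-4 - 3)*10 = -1/(-7)*10 = -1*(-⅐)*10 = (⅐)*10 = 10/7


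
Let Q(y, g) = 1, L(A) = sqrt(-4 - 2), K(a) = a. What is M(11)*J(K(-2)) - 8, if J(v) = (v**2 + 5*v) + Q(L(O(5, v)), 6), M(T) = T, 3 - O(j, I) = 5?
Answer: -63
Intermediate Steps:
O(j, I) = -2 (O(j, I) = 3 - 1*5 = 3 - 5 = -2)
L(A) = I*sqrt(6) (L(A) = sqrt(-6) = I*sqrt(6))
J(v) = 1 + v**2 + 5*v (J(v) = (v**2 + 5*v) + 1 = 1 + v**2 + 5*v)
M(11)*J(K(-2)) - 8 = 11*(1 + (-2)**2 + 5*(-2)) - 8 = 11*(1 + 4 - 10) - 8 = 11*(-5) - 8 = -55 - 8 = -63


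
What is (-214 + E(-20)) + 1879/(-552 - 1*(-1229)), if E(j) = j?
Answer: -156539/677 ≈ -231.22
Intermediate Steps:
(-214 + E(-20)) + 1879/(-552 - 1*(-1229)) = (-214 - 20) + 1879/(-552 - 1*(-1229)) = -234 + 1879/(-552 + 1229) = -234 + 1879/677 = -156539/677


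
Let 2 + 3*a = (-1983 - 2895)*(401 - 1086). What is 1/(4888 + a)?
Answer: 3/3356092 ≈ 8.9390e-7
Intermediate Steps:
a = 3341428/3 (a = -⅔ + ((-1983 - 2895)*(401 - 1086))/3 = -⅔ + (-4878*(-685))/3 = -⅔ + (⅓)*3341430 = -⅔ + 1113810 = 3341428/3 ≈ 1.1138e+6)
1/(4888 + a) = 1/(4888 + 3341428/3) = 1/(3356092/3) = 3/3356092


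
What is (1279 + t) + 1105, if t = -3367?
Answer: -983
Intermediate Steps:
(1279 + t) + 1105 = (1279 - 3367) + 1105 = -2088 + 1105 = -983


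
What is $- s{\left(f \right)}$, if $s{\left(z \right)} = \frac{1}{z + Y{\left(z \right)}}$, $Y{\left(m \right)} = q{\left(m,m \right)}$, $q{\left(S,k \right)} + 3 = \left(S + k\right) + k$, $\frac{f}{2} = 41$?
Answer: $- \frac{1}{325} \approx -0.0030769$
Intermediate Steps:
$f = 82$ ($f = 2 \cdot 41 = 82$)
$q{\left(S,k \right)} = -3 + S + 2 k$ ($q{\left(S,k \right)} = -3 + \left(\left(S + k\right) + k\right) = -3 + \left(S + 2 k\right) = -3 + S + 2 k$)
$Y{\left(m \right)} = -3 + 3 m$ ($Y{\left(m \right)} = -3 + m + 2 m = -3 + 3 m$)
$s{\left(z \right)} = \frac{1}{-3 + 4 z}$ ($s{\left(z \right)} = \frac{1}{z + \left(-3 + 3 z\right)} = \frac{1}{-3 + 4 z}$)
$- s{\left(f \right)} = - \frac{1}{-3 + 4 \cdot 82} = - \frac{1}{-3 + 328} = - \frac{1}{325}$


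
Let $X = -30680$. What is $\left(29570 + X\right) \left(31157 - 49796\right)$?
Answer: $20689290$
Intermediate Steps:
$\left(29570 + X\right) \left(31157 - 49796\right) = \left(29570 - 30680\right) \left(31157 - 49796\right) = \left(-1110\right) \left(-18639\right) = 20689290$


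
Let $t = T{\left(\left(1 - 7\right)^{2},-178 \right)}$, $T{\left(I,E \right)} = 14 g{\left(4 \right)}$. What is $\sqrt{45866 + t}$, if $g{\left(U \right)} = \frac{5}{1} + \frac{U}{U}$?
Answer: $5 \sqrt{1838} \approx 214.36$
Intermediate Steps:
$g{\left(U \right)} = 6$ ($g{\left(U \right)} = 5 \cdot 1 + 1 = 5 + 1 = 6$)
$T{\left(I,E \right)} = 84$ ($T{\left(I,E \right)} = 14 \cdot 6 = 84$)
$t = 84$
$\sqrt{45866 + t} = \sqrt{45866 + 84} = \sqrt{45950} = 5 \sqrt{1838}$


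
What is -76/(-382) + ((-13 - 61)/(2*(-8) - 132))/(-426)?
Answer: 32185/162732 ≈ 0.19778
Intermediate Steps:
-76/(-382) + ((-13 - 61)/(2*(-8) - 132))/(-426) = -76*(-1/382) - 74/(-16 - 132)*(-1/426) = 38/191 - 74/(-148)*(-1/426) = 38/191 - 74*(-1/148)*(-1/426) = 38/191 + (½)*(-1/426) = 38/191 - 1/852 = 32185/162732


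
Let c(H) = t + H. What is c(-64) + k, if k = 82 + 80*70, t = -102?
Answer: 5516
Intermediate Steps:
c(H) = -102 + H
k = 5682 (k = 82 + 5600 = 5682)
c(-64) + k = (-102 - 64) + 5682 = -166 + 5682 = 5516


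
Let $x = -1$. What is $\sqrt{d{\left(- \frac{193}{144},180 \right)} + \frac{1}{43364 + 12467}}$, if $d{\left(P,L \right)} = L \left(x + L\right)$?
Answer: $\frac{\sqrt{100432980131251}}{55831} \approx 179.5$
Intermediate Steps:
$d{\left(P,L \right)} = L \left(-1 + L\right)$
$\sqrt{d{\left(- \frac{193}{144},180 \right)} + \frac{1}{43364 + 12467}} = \sqrt{180 \left(-1 + 180\right) + \frac{1}{43364 + 12467}} = \sqrt{180 \cdot 179 + \frac{1}{55831}} = \sqrt{32220 + \frac{1}{55831}} = \sqrt{\frac{1798874821}{55831}} = \frac{\sqrt{100432980131251}}{55831}$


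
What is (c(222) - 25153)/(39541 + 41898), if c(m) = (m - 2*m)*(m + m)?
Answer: -123721/81439 ≈ -1.5192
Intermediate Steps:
c(m) = -2*m**2 (c(m) = (-m)*(2*m) = -2*m**2)
(c(222) - 25153)/(39541 + 41898) = (-2*222**2 - 25153)/(39541 + 41898) = (-2*49284 - 25153)/81439 = (-98568 - 25153)*(1/81439) = -123721*1/81439 = -123721/81439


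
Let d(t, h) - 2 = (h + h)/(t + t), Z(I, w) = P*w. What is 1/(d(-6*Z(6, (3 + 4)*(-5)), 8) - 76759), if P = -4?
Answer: -105/8059486 ≈ -1.3028e-5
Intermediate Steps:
Z(I, w) = -4*w
d(t, h) = 2 + h/t (d(t, h) = 2 + (h + h)/(t + t) = 2 + (2*h)/((2*t)) = 2 + (2*h)*(1/(2*t)) = 2 + h/t)
1/(d(-6*Z(6, (3 + 4)*(-5)), 8) - 76759) = 1/((2 + 8/((-(-24)*(3 + 4)*(-5)))) - 76759) = 1/((2 + 8/((-(-24)*7*(-5)))) - 76759) = 1/((2 + 8/((-(-24)*(-35)))) - 76759) = 1/((2 + 8/((-6*140))) - 76759) = 1/((2 + 8/(-840)) - 76759) = 1/((2 + 8*(-1/840)) - 76759) = 1/((2 - 1/105) - 76759) = 1/(209/105 - 76759) = 1/(-8059486/105) = -105/8059486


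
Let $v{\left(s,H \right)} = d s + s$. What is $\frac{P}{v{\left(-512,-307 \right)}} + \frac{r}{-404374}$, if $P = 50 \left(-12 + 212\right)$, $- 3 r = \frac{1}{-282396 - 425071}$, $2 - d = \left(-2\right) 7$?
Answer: $- \frac{268201181867147}{233442308696928} \approx -1.1489$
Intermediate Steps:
$d = 16$ ($d = 2 - \left(-2\right) 7 = 2 - -14 = 2 + 14 = 16$)
$r = \frac{1}{2122401}$ ($r = - \frac{1}{3 \left(-282396 - 425071\right)} = - \frac{1}{3 \left(-707467\right)} = \left(- \frac{1}{3}\right) \left(- \frac{1}{707467}\right) = \frac{1}{2122401} \approx 4.7116 \cdot 10^{-7}$)
$P = 10000$ ($P = 50 \cdot 200 = 10000$)
$v{\left(s,H \right)} = 17 s$ ($v{\left(s,H \right)} = 16 s + s = 17 s$)
$\frac{P}{v{\left(-512,-307 \right)}} + \frac{r}{-404374} = \frac{10000}{17 \left(-512\right)} + \frac{1}{2122401 \left(-404374\right)} = \frac{10000}{-8704} + \frac{1}{2122401} \left(- \frac{1}{404374}\right) = 10000 \left(- \frac{1}{8704}\right) - \frac{1}{858243781974} = - \frac{625}{544} - \frac{1}{858243781974} = - \frac{268201181867147}{233442308696928}$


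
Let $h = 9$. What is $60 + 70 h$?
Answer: $690$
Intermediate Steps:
$60 + 70 h = 60 + 70 \cdot 9 = 60 + 630 = 690$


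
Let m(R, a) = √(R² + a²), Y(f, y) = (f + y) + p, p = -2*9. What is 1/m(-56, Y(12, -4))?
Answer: √809/1618 ≈ 0.017579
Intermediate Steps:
p = -18
Y(f, y) = -18 + f + y (Y(f, y) = (f + y) - 18 = -18 + f + y)
1/m(-56, Y(12, -4)) = 1/(√((-56)² + (-18 + 12 - 4)²)) = 1/(√(3136 + (-10)²)) = 1/(√(3136 + 100)) = 1/(√3236) = 1/(2*√809) = √809/1618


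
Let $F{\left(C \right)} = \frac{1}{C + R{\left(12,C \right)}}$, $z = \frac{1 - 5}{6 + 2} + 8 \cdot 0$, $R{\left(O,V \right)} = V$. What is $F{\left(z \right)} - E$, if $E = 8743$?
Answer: $-8744$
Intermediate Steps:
$z = - \frac{1}{2}$ ($z = - \frac{4}{8} + 0 = \left(-4\right) \frac{1}{8} + 0 = - \frac{1}{2} + 0 = - \frac{1}{2} \approx -0.5$)
$F{\left(C \right)} = \frac{1}{2 C}$ ($F{\left(C \right)} = \frac{1}{C + C} = \frac{1}{2 C}$)
$F{\left(z \right)} - E = \frac{1}{2 \left(- \frac{1}{2}\right)} - 8743 = \frac{1}{2} \left(-2\right) - 8743 = -1 - 8743 = -8744$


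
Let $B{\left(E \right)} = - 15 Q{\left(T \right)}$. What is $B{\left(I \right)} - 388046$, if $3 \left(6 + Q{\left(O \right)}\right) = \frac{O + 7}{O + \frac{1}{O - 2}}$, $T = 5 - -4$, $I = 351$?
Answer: $- \frac{1551859}{4} \approx -3.8797 \cdot 10^{5}$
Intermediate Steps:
$T = 9$ ($T = 5 + 4 = 9$)
$Q{\left(O \right)} = -6 + \frac{7 + O}{3 \left(O + \frac{1}{-2 + O}\right)}$ ($Q{\left(O \right)} = -6 + \frac{\left(O + 7\right) \frac{1}{O + \frac{1}{O - 2}}}{3} = -6 + \frac{\left(7 + O\right) \frac{1}{O + \frac{1}{-2 + O}}}{3} = -6 + \frac{\frac{1}{O + \frac{1}{-2 + O}} \left(7 + O\right)}{3} = -6 + \frac{7 + O}{3 \left(O + \frac{1}{-2 + O}\right)}$)
$B{\left(E \right)} = \frac{325}{4}$ ($B{\left(E \right)} = - 15 \frac{-32 - 17 \cdot 9^{2} + 41 \cdot 9}{3 \left(1 + 9^{2} - 18\right)} = - 15 \frac{-32 - 1377 + 369}{3 \left(1 + 81 - 18\right)} = - 15 \frac{-32 - 1377 + 369}{3 \cdot 64} = - 15 \cdot \frac{1}{3} \cdot \frac{1}{64} \left(-1040\right) = \left(-15\right) \left(- \frac{65}{12}\right) = \frac{325}{4}$)
$B{\left(I \right)} - 388046 = \frac{325}{4} - 388046 = - \frac{1551859}{4}$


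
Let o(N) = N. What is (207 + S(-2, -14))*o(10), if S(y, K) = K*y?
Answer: 2350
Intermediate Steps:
(207 + S(-2, -14))*o(10) = (207 - 14*(-2))*10 = (207 + 28)*10 = 235*10 = 2350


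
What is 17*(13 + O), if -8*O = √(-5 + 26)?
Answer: 221 - 17*√21/8 ≈ 211.26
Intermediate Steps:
O = -√21/8 (O = -√(-5 + 26)/8 = -√21/8 ≈ -0.57282)
17*(13 + O) = 17*(13 - √21/8) = 221 - 17*√21/8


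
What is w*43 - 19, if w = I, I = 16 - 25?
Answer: -406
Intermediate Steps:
I = -9
w = -9
w*43 - 19 = -9*43 - 19 = -387 - 19 = -406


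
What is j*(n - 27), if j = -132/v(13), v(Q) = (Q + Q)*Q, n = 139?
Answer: -7392/169 ≈ -43.740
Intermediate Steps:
v(Q) = 2*Q² (v(Q) = (2*Q)*Q = 2*Q²)
j = -66/169 (j = -132/(2*13²) = -132/(2*169) = -132/338 = -132*1/338 = -66/169 ≈ -0.39053)
j*(n - 27) = -66*(139 - 27)/169 = -66/169*112 = -7392/169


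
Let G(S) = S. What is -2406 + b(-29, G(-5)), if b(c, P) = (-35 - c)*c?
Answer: -2232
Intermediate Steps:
b(c, P) = c*(-35 - c)
-2406 + b(-29, G(-5)) = -2406 - 1*(-29)*(35 - 29) = -2406 - 1*(-29)*6 = -2406 + 174 = -2232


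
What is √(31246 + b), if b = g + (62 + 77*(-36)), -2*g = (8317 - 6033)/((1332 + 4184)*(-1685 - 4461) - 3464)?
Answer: √2277996111946439/282540 ≈ 168.93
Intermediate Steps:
g = 571/16952400 (g = -(8317 - 6033)/(2*((1332 + 4184)*(-1685 - 4461) - 3464)) = -1142/(5516*(-6146) - 3464) = -1142/(-33901336 - 3464) = -1142/(-33904800) = -1142*(-1)/33904800 = -½*(-571/8476200) = 571/16952400 ≈ 3.3683e-5)
b = -45941003429/16952400 (b = 571/16952400 + (62 + 77*(-36)) = 571/16952400 + (62 - 2772) = 571/16952400 - 2710 = -45941003429/16952400 ≈ -2710.0)
√(31246 + b) = √(31246 - 45941003429/16952400) = √(483753686971/16952400) = √2277996111946439/282540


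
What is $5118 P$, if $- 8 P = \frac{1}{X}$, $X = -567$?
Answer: $\frac{853}{756} \approx 1.1283$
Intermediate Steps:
$P = \frac{1}{4536}$ ($P = - \frac{1}{8 \left(-567\right)} = \left(- \frac{1}{8}\right) \left(- \frac{1}{567}\right) = \frac{1}{4536} \approx 0.00022046$)
$5118 P = 5118 \cdot \frac{1}{4536} = \frac{853}{756}$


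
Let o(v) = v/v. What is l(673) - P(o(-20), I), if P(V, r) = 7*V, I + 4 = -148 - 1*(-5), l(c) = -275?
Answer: -282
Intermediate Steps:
o(v) = 1
I = -147 (I = -4 + (-148 - 1*(-5)) = -4 + (-148 + 5) = -4 - 143 = -147)
l(673) - P(o(-20), I) = -275 - 7 = -282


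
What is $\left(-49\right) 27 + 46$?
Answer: $-1277$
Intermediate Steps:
$\left(-49\right) 27 + 46 = -1323 + 46 = -1277$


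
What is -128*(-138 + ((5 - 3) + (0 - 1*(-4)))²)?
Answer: 13056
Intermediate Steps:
-128*(-138 + ((5 - 3) + (0 - 1*(-4)))²) = -128*(-138 + (2 + (0 + 4))²) = -128*(-138 + (2 + 4)²) = -128*(-138 + 6²) = -128*(-138 + 36) = -128*(-102) = 13056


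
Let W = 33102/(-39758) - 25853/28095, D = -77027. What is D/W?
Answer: 43019618398635/978932132 ≈ 43945.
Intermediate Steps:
W = -978932132/558500505 (W = 33102*(-1/39758) - 25853*1/28095 = -16551/19879 - 25853/28095 = -978932132/558500505 ≈ -1.7528)
D/W = -77027/(-978932132/558500505) = -77027*(-558500505/978932132) = 43019618398635/978932132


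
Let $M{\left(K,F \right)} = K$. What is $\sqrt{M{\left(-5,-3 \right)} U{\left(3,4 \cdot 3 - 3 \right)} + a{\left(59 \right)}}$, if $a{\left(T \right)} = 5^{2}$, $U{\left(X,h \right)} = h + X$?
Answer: $i \sqrt{35} \approx 5.9161 i$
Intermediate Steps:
$U{\left(X,h \right)} = X + h$
$a{\left(T \right)} = 25$
$\sqrt{M{\left(-5,-3 \right)} U{\left(3,4 \cdot 3 - 3 \right)} + a{\left(59 \right)}} = \sqrt{- 5 \left(3 + \left(4 \cdot 3 - 3\right)\right) + 25} = \sqrt{- 5 \left(3 + \left(12 - 3\right)\right) + 25} = \sqrt{- 5 \left(3 + 9\right) + 25} = \sqrt{\left(-5\right) 12 + 25} = \sqrt{-60 + 25} = \sqrt{-35} = i \sqrt{35}$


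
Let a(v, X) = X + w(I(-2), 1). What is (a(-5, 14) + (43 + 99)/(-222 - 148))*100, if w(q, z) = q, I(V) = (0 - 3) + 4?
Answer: 54080/37 ≈ 1461.6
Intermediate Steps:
I(V) = 1 (I(V) = -3 + 4 = 1)
a(v, X) = 1 + X (a(v, X) = X + 1 = 1 + X)
(a(-5, 14) + (43 + 99)/(-222 - 148))*100 = ((1 + 14) + (43 + 99)/(-222 - 148))*100 = (15 + 142/(-370))*100 = (15 + 142*(-1/370))*100 = (15 - 71/185)*100 = (2704/185)*100 = 54080/37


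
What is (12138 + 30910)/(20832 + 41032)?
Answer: 5381/7733 ≈ 0.69585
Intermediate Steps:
(12138 + 30910)/(20832 + 41032) = 43048/61864 = 43048*(1/61864) = 5381/7733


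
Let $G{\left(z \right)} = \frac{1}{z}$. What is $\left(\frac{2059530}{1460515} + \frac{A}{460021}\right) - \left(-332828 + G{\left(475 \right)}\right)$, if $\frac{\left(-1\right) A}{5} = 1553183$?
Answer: $\frac{21242564645463764712}{63827419227425} \approx 3.3281 \cdot 10^{5}$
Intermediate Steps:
$A = -7765915$ ($A = \left(-5\right) 1553183 = -7765915$)
$\left(\frac{2059530}{1460515} + \frac{A}{460021}\right) - \left(-332828 + G{\left(475 \right)}\right) = \left(\frac{2059530}{1460515} - \frac{7765915}{460021}\right) + \left(332828 - \frac{1}{475}\right) = \left(2059530 \cdot \frac{1}{1460515} - \frac{7765915}{460021}\right) + \left(332828 - \frac{1}{475}\right) = \left(\frac{411906}{292103} - \frac{7765915}{460021}\right) + \left(332828 - \frac{1}{475}\right) = - \frac{2078961659219}{134373514163} + \frac{158093299}{475} = \frac{21242564645463764712}{63827419227425}$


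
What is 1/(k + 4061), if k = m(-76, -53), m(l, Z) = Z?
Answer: 1/4008 ≈ 0.00024950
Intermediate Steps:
k = -53
1/(k + 4061) = 1/(-53 + 4061) = 1/4008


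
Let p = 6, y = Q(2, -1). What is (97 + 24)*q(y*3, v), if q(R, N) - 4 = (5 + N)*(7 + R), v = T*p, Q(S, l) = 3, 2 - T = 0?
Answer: 33396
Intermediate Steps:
T = 2 (T = 2 - 1*0 = 2 + 0 = 2)
y = 3
v = 12 (v = 2*6 = 12)
q(R, N) = 4 + (5 + N)*(7 + R)
(97 + 24)*q(y*3, v) = (97 + 24)*(39 + 5*(3*3) + 7*12 + 12*(3*3)) = 121*(39 + 5*9 + 84 + 12*9) = 121*(39 + 45 + 84 + 108) = 121*276 = 33396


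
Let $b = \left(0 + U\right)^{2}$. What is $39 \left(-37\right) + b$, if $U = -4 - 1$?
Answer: $-1418$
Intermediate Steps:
$U = -5$ ($U = -4 - 1 = -5$)
$b = 25$ ($b = \left(0 - 5\right)^{2} = \left(-5\right)^{2} = 25$)
$39 \left(-37\right) + b = 39 \left(-37\right) + 25 = -1443 + 25 = -1418$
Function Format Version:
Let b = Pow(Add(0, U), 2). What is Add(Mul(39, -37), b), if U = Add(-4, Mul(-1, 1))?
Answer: -1418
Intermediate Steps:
U = -5 (U = Add(-4, -1) = -5)
b = 25 (b = Pow(Add(0, -5), 2) = Pow(-5, 2) = 25)
Add(Mul(39, -37), b) = Add(Mul(39, -37), 25) = Add(-1443, 25) = -1418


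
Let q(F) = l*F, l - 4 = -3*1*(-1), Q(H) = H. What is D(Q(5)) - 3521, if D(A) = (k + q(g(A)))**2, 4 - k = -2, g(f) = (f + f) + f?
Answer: 8800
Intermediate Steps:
g(f) = 3*f (g(f) = 2*f + f = 3*f)
k = 6 (k = 4 - 1*(-2) = 4 + 2 = 6)
l = 7 (l = 4 - 3*1*(-1) = 4 - 3*(-1) = 4 + 3 = 7)
q(F) = 7*F
D(A) = (6 + 21*A)**2 (D(A) = (6 + 7*(3*A))**2 = (6 + 21*A)**2)
D(Q(5)) - 3521 = 9*(2 + 7*5)**2 - 3521 = 9*(2 + 35)**2 - 3521 = 9*37**2 - 3521 = 9*1369 - 3521 = 12321 - 3521 = 8800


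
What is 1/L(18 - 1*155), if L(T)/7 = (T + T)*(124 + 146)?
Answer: -1/517860 ≈ -1.9310e-6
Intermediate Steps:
L(T) = 3780*T (L(T) = 7*((T + T)*(124 + 146)) = 7*((2*T)*270) = 7*(540*T) = 3780*T)
1/L(18 - 1*155) = 1/(3780*(18 - 1*155)) = 1/(3780*(18 - 155)) = 1/(3780*(-137)) = 1/(-517860) = -1/517860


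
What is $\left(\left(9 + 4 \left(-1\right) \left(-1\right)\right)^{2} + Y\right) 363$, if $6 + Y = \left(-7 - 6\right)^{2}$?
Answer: $120516$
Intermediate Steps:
$Y = 163$ ($Y = -6 + \left(-7 - 6\right)^{2} = -6 + \left(-13\right)^{2} = -6 + 169 = 163$)
$\left(\left(9 + 4 \left(-1\right) \left(-1\right)\right)^{2} + Y\right) 363 = \left(\left(9 + 4 \left(-1\right) \left(-1\right)\right)^{2} + 163\right) 363 = \left(\left(9 - -4\right)^{2} + 163\right) 363 = \left(\left(9 + 4\right)^{2} + 163\right) 363 = \left(13^{2} + 163\right) 363 = \left(169 + 163\right) 363 = 332 \cdot 363 = 120516$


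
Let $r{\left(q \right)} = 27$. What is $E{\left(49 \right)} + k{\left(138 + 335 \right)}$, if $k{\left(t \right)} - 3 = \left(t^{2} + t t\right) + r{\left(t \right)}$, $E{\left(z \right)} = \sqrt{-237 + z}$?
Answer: $447488 + 2 i \sqrt{47} \approx 4.4749 \cdot 10^{5} + 13.711 i$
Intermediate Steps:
$k{\left(t \right)} = 30 + 2 t^{2}$ ($k{\left(t \right)} = 3 + \left(\left(t^{2} + t t\right) + 27\right) = 3 + \left(\left(t^{2} + t^{2}\right) + 27\right) = 3 + \left(2 t^{2} + 27\right) = 3 + \left(27 + 2 t^{2}\right) = 30 + 2 t^{2}$)
$E{\left(49 \right)} + k{\left(138 + 335 \right)} = \sqrt{-237 + 49} + \left(30 + 2 \left(138 + 335\right)^{2}\right) = \sqrt{-188} + \left(30 + 2 \cdot 473^{2}\right) = 2 i \sqrt{47} + \left(30 + 2 \cdot 223729\right) = 2 i \sqrt{47} + \left(30 + 447458\right) = 2 i \sqrt{47} + 447488 = 447488 + 2 i \sqrt{47}$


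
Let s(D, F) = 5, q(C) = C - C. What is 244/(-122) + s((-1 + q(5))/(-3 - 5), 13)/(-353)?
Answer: -711/353 ≈ -2.0142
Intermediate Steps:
q(C) = 0
244/(-122) + s((-1 + q(5))/(-3 - 5), 13)/(-353) = 244/(-122) + 5/(-353) = 244*(-1/122) + 5*(-1/353) = -2 - 5/353 = -711/353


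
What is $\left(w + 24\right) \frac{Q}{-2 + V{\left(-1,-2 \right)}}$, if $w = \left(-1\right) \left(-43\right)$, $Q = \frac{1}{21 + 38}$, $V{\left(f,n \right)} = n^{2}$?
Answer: $\frac{67}{118} \approx 0.5678$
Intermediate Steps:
$Q = \frac{1}{59} \approx 0.016949$
$w = 43$
$\left(w + 24\right) \frac{Q}{-2 + V{\left(-1,-2 \right)}} = \left(43 + 24\right) \frac{1}{59 \left(-2 + \left(-2\right)^{2}\right)} = 67 \frac{1}{59 \left(-2 + 4\right)} = 67 \frac{1}{59 \cdot 2} = 67 \cdot \frac{1}{59} \cdot \frac{1}{2} = 67 \cdot \frac{1}{118} = \frac{67}{118}$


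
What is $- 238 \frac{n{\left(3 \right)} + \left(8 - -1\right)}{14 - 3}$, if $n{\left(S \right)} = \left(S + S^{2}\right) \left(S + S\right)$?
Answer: $- \frac{19278}{11} \approx -1752.5$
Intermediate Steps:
$n{\left(S \right)} = 2 S \left(S + S^{2}\right)$ ($n{\left(S \right)} = \left(S + S^{2}\right) 2 S = 2 S \left(S + S^{2}\right)$)
$- 238 \frac{n{\left(3 \right)} + \left(8 - -1\right)}{14 - 3} = - 238 \frac{2 \cdot 3^{2} \left(1 + 3\right) + \left(8 - -1\right)}{14 - 3} = - 238 \frac{2 \cdot 9 \cdot 4 + \left(8 + 1\right)}{11} = - 238 \left(72 + 9\right) \frac{1}{11} = - 238 \cdot 81 \cdot \frac{1}{11} = \left(-238\right) \frac{81}{11} = - \frac{19278}{11}$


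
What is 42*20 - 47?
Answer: 793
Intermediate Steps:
42*20 - 47 = 840 - 47 = 793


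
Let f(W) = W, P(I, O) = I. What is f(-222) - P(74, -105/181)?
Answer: -296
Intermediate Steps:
f(-222) - P(74, -105/181) = -222 - 1*74 = -222 - 74 = -296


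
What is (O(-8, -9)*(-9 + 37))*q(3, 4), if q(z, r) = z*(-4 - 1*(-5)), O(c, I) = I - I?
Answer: 0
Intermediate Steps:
O(c, I) = 0
q(z, r) = z (q(z, r) = z*(-4 + 5) = z*1 = z)
(O(-8, -9)*(-9 + 37))*q(3, 4) = (0*(-9 + 37))*3 = (0*28)*3 = 0*3 = 0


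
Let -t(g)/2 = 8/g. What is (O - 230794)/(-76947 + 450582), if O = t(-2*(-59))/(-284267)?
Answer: -3870819961874/6266513932155 ≈ -0.61770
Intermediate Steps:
t(g) = -16/g
O = 8/16771753 (O = -16/((-2*(-59)))/(-284267) = -16/118*(-1/284267) = -16*1/118*(-1/284267) = -8/59*(-1/284267) = 8/16771753 ≈ 4.7699e-7)
(O - 230794)/(-76947 + 450582) = (8/16771753 - 230794)/(-76947 + 450582) = -3870819961874/16771753/373635 = -3870819961874/16771753*1/373635 = -3870819961874/6266513932155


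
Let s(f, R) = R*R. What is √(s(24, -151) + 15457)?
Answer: √38258 ≈ 195.60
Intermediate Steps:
s(f, R) = R²
√(s(24, -151) + 15457) = √((-151)² + 15457) = √(22801 + 15457) = √38258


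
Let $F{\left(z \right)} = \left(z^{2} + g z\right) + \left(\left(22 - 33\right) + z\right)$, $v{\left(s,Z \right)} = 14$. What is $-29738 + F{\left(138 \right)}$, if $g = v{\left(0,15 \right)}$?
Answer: $-8635$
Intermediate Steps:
$g = 14$
$F{\left(z \right)} = -11 + z^{2} + 15 z$ ($F{\left(z \right)} = \left(z^{2} + 14 z\right) + \left(\left(22 - 33\right) + z\right) = \left(z^{2} + 14 z\right) + \left(-11 + z\right) = -11 + z^{2} + 15 z$)
$-29738 + F{\left(138 \right)} = -29738 + \left(-11 + 138^{2} + 15 \cdot 138\right) = -29738 + \left(-11 + 19044 + 2070\right) = -29738 + 21103 = -8635$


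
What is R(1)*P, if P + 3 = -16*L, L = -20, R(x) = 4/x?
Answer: 1268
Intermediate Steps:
P = 317 (P = -3 - 16*(-20) = -3 + 320 = 317)
R(1)*P = (4/1)*317 = (4*1)*317 = 4*317 = 1268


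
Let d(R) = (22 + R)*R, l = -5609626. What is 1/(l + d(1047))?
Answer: -1/4490383 ≈ -2.2270e-7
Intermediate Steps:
d(R) = R*(22 + R)
1/(l + d(1047)) = 1/(-5609626 + 1047*(22 + 1047)) = 1/(-5609626 + 1047*1069) = 1/(-5609626 + 1119243) = 1/(-4490383) = -1/4490383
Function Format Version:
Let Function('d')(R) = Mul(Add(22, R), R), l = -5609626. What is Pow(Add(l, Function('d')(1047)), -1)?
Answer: Rational(-1, 4490383) ≈ -2.2270e-7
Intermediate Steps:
Function('d')(R) = Mul(R, Add(22, R))
Pow(Add(l, Function('d')(1047)), -1) = Pow(Add(-5609626, Mul(1047, Add(22, 1047))), -1) = Pow(Add(-5609626, Mul(1047, 1069)), -1) = Pow(Add(-5609626, 1119243), -1) = Pow(-4490383, -1) = Rational(-1, 4490383)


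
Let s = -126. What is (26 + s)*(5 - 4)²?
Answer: -100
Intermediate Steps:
(26 + s)*(5 - 4)² = (26 - 126)*(5 - 4)² = -100*1² = -100*1 = -100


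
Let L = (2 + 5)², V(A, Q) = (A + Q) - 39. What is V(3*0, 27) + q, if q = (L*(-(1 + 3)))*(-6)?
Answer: 1164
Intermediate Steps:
V(A, Q) = -39 + A + Q
L = 49 (L = 7² = 49)
q = 1176 (q = (49*(-(1 + 3)))*(-6) = (49*(-1*4))*(-6) = (49*(-4))*(-6) = -196*(-6) = 1176)
V(3*0, 27) + q = (-39 + 3*0 + 27) + 1176 = (-39 + 0 + 27) + 1176 = -12 + 1176 = 1164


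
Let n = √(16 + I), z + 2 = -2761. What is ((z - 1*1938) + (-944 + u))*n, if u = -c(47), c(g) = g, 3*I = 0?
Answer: -22768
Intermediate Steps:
z = -2763 (z = -2 - 2761 = -2763)
I = 0 (I = (⅓)*0 = 0)
u = -47 (u = -1*47 = -47)
n = 4 (n = √(16 + 0) = √16 = 4)
((z - 1*1938) + (-944 + u))*n = ((-2763 - 1*1938) + (-944 - 47))*4 = ((-2763 - 1938) - 991)*4 = (-4701 - 991)*4 = -5692*4 = -22768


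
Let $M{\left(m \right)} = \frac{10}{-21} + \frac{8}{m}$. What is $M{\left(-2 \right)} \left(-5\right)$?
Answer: $\frac{470}{21} \approx 22.381$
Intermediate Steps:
$M{\left(m \right)} = - \frac{10}{21} + \frac{8}{m}$ ($M{\left(m \right)} = 10 \left(- \frac{1}{21}\right) + \frac{8}{m} = - \frac{10}{21} + \frac{8}{m}$)
$M{\left(-2 \right)} \left(-5\right) = \left(- \frac{10}{21} + \frac{8}{-2}\right) \left(-5\right) = \left(- \frac{10}{21} + 8 \left(- \frac{1}{2}\right)\right) \left(-5\right) = \left(- \frac{10}{21} - 4\right) \left(-5\right) = \left(- \frac{94}{21}\right) \left(-5\right) = \frac{470}{21}$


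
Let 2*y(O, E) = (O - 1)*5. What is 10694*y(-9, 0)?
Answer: -267350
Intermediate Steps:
y(O, E) = -5/2 + 5*O/2 (y(O, E) = ((O - 1)*5)/2 = ((-1 + O)*5)/2 = (-5 + 5*O)/2 = -5/2 + 5*O/2)
10694*y(-9, 0) = 10694*(-5/2 + (5/2)*(-9)) = 10694*(-5/2 - 45/2) = 10694*(-25) = -267350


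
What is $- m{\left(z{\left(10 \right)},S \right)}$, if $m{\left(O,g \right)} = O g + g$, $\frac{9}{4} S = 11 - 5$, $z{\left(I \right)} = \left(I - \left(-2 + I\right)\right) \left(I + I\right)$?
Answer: $- \frac{328}{3} \approx -109.33$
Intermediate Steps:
$z{\left(I \right)} = 4 I$ ($z{\left(I \right)} = 2 \cdot 2 I = 4 I$)
$S = \frac{8}{3}$ ($S = \frac{4 \left(11 - 5\right)}{9} = \frac{4}{9} \cdot 6 = \frac{8}{3} \approx 2.6667$)
$m{\left(O,g \right)} = g + O g$
$- m{\left(z{\left(10 \right)},S \right)} = - \frac{8 \left(1 + 4 \cdot 10\right)}{3} = - \frac{8 \left(1 + 40\right)}{3} = - \frac{8 \cdot 41}{3} = \left(-1\right) \frac{328}{3} = - \frac{328}{3}$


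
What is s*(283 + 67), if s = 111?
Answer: 38850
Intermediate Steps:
s*(283 + 67) = 111*(283 + 67) = 111*350 = 38850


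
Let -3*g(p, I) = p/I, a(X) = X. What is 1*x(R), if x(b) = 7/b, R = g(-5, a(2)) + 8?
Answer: 42/53 ≈ 0.79245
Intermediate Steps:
g(p, I) = -p/(3*I)
R = 53/6 (R = -1/3*(-5)/2 + 8 = -1/3*(-5)*1/2 + 8 = 5/6 + 8 = 53/6 ≈ 8.8333)
1*x(R) = 1*(7/(53/6)) = 1*(7*(6/53)) = 1*(42/53) = 42/53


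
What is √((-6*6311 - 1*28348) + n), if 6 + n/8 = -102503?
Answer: I*√886286 ≈ 941.43*I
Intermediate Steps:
n = -820072 (n = -48 + 8*(-102503) = -48 - 820024 = -820072)
√((-6*6311 - 1*28348) + n) = √((-6*6311 - 1*28348) - 820072) = √((-37866 - 28348) - 820072) = √(-66214 - 820072) = √(-886286) = I*√886286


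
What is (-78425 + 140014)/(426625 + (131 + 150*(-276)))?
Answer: 61589/385356 ≈ 0.15982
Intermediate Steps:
(-78425 + 140014)/(426625 + (131 + 150*(-276))) = 61589/(426625 + (131 - 41400)) = 61589/(426625 - 41269) = 61589/385356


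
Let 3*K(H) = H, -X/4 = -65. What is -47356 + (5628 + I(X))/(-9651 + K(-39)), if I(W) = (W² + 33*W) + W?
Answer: -114432613/2416 ≈ -47365.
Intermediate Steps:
X = 260 (X = -4*(-65) = 260)
K(H) = H/3
I(W) = W² + 34*W
-47356 + (5628 + I(X))/(-9651 + K(-39)) = -47356 + (5628 + 260*(34 + 260))/(-9651 + (⅓)*(-39)) = -47356 + (5628 + 260*294)/(-9651 - 13) = -47356 + (5628 + 76440)/(-9664) = -47356 + 82068*(-1/9664) = -47356 - 20517/2416 = -114432613/2416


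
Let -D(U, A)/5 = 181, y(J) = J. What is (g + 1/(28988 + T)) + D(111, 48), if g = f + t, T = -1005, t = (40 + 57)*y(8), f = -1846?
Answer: -55266424/27983 ≈ -1975.0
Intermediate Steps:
D(U, A) = -905 (D(U, A) = -5*181 = -905)
t = 776 (t = (40 + 57)*8 = 97*8 = 776)
g = -1070 (g = -1846 + 776 = -1070)
(g + 1/(28988 + T)) + D(111, 48) = (-1070 + 1/(28988 - 1005)) - 905 = (-1070 + 1/27983) - 905 = -29941809/27983 - 905 = -55266424/27983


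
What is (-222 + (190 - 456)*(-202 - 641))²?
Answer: 50183168256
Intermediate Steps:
(-222 + (190 - 456)*(-202 - 641))² = (-222 - 266*(-843))² = (-222 + 224238)² = 224016² = 50183168256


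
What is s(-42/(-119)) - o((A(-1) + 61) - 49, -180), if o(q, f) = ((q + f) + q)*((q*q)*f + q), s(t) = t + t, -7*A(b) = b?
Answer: -24087235534/5831 ≈ -4.1309e+6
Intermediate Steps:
A(b) = -b/7
s(t) = 2*t
o(q, f) = (f + 2*q)*(q + f*q**2) (o(q, f) = ((f + q) + q)*(q**2*f + q) = (f + 2*q)*(f*q**2 + q) = (f + 2*q)*(q + f*q**2))
s(-42/(-119)) - o((A(-1) + 61) - 49, -180) = 2*(-42/(-119)) - ((-1/7*(-1) + 61) - 49)*(-180 + 2*((-1/7*(-1) + 61) - 49) + ((-1/7*(-1) + 61) - 49)*(-180)**2 + 2*(-180)*((-1/7*(-1) + 61) - 49)**2) = 2*(-42*(-1/119)) - ((1/7 + 61) - 49)*(-180 + 2*((1/7 + 61) - 49) + ((1/7 + 61) - 49)*32400 + 2*(-180)*((1/7 + 61) - 49)**2) = 2*(6/17) - (428/7 - 49)*(-180 + 2*(428/7 - 49) + (428/7 - 49)*32400 + 2*(-180)*(428/7 - 49)**2) = 12/17 - 85*(-180 + 2*(85/7) + (85/7)*32400 + 2*(-180)*(85/7)**2)/7 = 12/17 - 85*(-180 + 170/7 + 2754000/7 + 2*(-180)*(7225/49))/7 = 12/17 - 85*(-180 + 170/7 + 2754000/7 - 2601000/49)/7 = 12/17 - 85*16669370/(7*49) = 12/17 - 1*1416896450/343 = 12/17 - 1416896450/343 = -24087235534/5831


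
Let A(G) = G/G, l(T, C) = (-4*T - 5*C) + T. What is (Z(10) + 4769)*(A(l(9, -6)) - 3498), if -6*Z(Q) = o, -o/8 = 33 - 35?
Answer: -50003603/3 ≈ -1.6668e+7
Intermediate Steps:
o = 16 (o = -8*(33 - 35) = -8*(-2) = 16)
l(T, C) = -5*C - 3*T (l(T, C) = (-5*C - 4*T) + T = -5*C - 3*T)
Z(Q) = -8/3 (Z(Q) = -⅙*16 = -8/3)
A(G) = 1
(Z(10) + 4769)*(A(l(9, -6)) - 3498) = (-8/3 + 4769)*(1 - 3498) = (14299/3)*(-3497) = -50003603/3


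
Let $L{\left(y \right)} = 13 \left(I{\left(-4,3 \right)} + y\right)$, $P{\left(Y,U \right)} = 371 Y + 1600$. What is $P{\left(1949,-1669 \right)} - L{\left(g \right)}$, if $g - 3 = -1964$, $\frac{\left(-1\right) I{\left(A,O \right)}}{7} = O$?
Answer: $750445$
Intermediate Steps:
$I{\left(A,O \right)} = - 7 O$
$P{\left(Y,U \right)} = 1600 + 371 Y$
$g = -1961$ ($g = 3 - 1964 = -1961$)
$L{\left(y \right)} = -273 + 13 y$ ($L{\left(y \right)} = 13 \left(\left(-7\right) 3 + y\right) = 13 \left(-21 + y\right) = -273 + 13 y$)
$P{\left(1949,-1669 \right)} - L{\left(g \right)} = \left(1600 + 371 \cdot 1949\right) - \left(-273 + 13 \left(-1961\right)\right) = \left(1600 + 723079\right) - \left(-273 - 25493\right) = 724679 - -25766 = 724679 + 25766 = 750445$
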